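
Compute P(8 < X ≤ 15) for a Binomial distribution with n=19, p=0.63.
0.906975

We have X ~ Binomial(n=19, p=0.63).

To find P(8 < X ≤ 15), we use:
P(8 < X ≤ 15) = P(X ≤ 15) - P(X ≤ 8)
                 = F(15) - F(8)
                 = 0.958820 - 0.051845
                 = 0.906975

So there's approximately a 90.7% chance that X falls in this range.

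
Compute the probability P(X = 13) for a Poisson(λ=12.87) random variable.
0.109868

We have X ~ Poisson(λ=12.87).

For a Poisson distribution, the PMF gives us the probability of each outcome.

Using the PMF formula:
P(X = 13) = 0.109868

Rounded to 4 decimal places: 0.1099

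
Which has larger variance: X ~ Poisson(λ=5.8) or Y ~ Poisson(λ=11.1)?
Y has larger variance (11.1000 > 5.8000)

Compute the variance for each distribution:

X ~ Poisson(λ=5.8):
Var(X) = 5.8000

Y ~ Poisson(λ=11.1):
Var(Y) = 11.1000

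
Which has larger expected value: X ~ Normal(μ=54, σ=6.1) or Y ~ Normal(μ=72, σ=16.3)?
Y has larger mean (72.0000 > 54.0000)

Compute the expected value for each distribution:

X ~ Normal(μ=54, σ=6.1):
E[X] = 54.0000

Y ~ Normal(μ=72, σ=16.3):
E[Y] = 72.0000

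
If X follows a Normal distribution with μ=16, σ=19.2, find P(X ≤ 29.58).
0.760307

We have X ~ Normal(μ=16, σ=19.2).

The CDF gives us P(X ≤ k).

Using the CDF:
P(X ≤ 29.58) = 0.760307

This means there's approximately a 76.0% chance that X is at most 29.58.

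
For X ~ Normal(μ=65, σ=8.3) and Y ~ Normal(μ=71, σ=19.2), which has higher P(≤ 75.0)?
X has higher probability (P(X ≤ 75.0) = 0.8859 > P(Y ≤ 75.0) = 0.5825)

Compute P(≤ 75.0) for each distribution:

X ~ Normal(μ=65, σ=8.3):
P(X ≤ 75.0) = 0.8859

Y ~ Normal(μ=71, σ=19.2):
P(Y ≤ 75.0) = 0.5825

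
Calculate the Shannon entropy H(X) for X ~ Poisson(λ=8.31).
2.4669 nats

We have X ~ Poisson(λ=8.31).

The Shannon entropy measures the uncertainty or information content of the distribution.

For a Poisson distribution with λ=8.31:
H(X) = 2.4669 nats

(In bits, this would be 3.5590 bits.)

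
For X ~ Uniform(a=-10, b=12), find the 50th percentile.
1.0000

We have X ~ Uniform(a=-10, b=12).

We want to find x such that P(X ≤ x) = 0.5.

This is the 50th percentile, which means 50% of values fall below this point.

Using the inverse CDF (quantile function):
x = F⁻¹(0.5) = 1.0000

Verification: P(X ≤ 1.0000) = 0.5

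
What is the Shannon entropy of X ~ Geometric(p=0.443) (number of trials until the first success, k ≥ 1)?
1.5500 nats

We have X ~ Geometric(p=0.443) (number of trials until the first success, k ≥ 1).

The Shannon entropy measures the uncertainty or information content of the distribution.

For a Geometric distribution with p=0.443 (number of trials until the first success, k ≥ 1):
H(X) = 1.5500 nats

(In bits, this would be 2.2361 bits.)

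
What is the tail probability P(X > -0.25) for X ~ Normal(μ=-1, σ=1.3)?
0.281996

We have X ~ Normal(μ=-1, σ=1.3).

P(X > -0.25) = 1 - P(X ≤ -0.25)
                = 1 - F(-0.25)
                = 1 - 0.718004
                = 0.281996

So there's approximately a 28.2% chance that X exceeds -0.25.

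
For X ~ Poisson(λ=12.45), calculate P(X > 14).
0.270123

We have X ~ Poisson(λ=12.45).

P(X > 14) = 1 - P(X ≤ 14)
                = 1 - F(14)
                = 1 - 0.729877
                = 0.270123

So there's approximately a 27.0% chance that X exceeds 14.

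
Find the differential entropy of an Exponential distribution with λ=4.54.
-0.5129 nats

We have X ~ Exponential(λ=4.54).

The differential entropy measures the uncertainty or information content of the distribution.

For an Exponential distribution with λ=4.54:
h(X) = -0.5129 nats

(In bits, this would be -0.7400 bits.)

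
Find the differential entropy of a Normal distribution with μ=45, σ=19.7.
4.3996 nats

We have X ~ Normal(μ=45, σ=19.7).

The differential entropy measures the uncertainty or information content of the distribution.

For a Normal distribution with μ=45, σ=19.7:
h(X) = 4.3996 nats

(In bits, this would be 6.3472 bits.)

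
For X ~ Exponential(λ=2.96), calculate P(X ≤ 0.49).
0.765524

We have X ~ Exponential(λ=2.96).

The CDF gives us P(X ≤ k).

Using the CDF:
P(X ≤ 0.49) = 0.765524

This means there's approximately a 76.6% chance that X is at most 0.49.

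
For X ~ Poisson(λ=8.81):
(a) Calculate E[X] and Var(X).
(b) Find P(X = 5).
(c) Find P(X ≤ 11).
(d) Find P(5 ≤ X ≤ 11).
(a) E[X] = 8.8100, Var(X) = 8.8100
(b) P(X = 5) = 0.066003
(c) P(X ≤ 11) = 0.821044
(d) P(5 ≤ X ≤ 11) = 0.759322

We have X ~ Poisson(λ=8.81).

(a) Moments:
E[X] = 8.8100
Var(X) = 8.8100
σ = √Var(X) = 2.9682

(b) Point probability using PMF:
P(X = 5) = 0.066003

(c) Cumulative probability using CDF:
P(X ≤ 11) = F(11) = 0.821044

(d) Range probability:
P(5 ≤ X ≤ 11) = P(X ≤ 11) - P(X ≤ 4)
                   = F(11) - F(4)
                   = 0.821044 - 0.061722
                   = 0.759322

This means approximately 75.9% of outcomes fall in the interval [5, 11].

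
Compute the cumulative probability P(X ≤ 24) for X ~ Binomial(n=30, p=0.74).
0.830234

We have X ~ Binomial(n=30, p=0.74).

The CDF gives us P(X ≤ k).

Using the CDF:
P(X ≤ 24) = 0.830234

This means there's approximately a 83.0% chance that X is at most 24.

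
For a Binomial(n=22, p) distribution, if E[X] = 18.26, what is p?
p = 0.83

For a Binomial(n, p) distribution:
E[X] = n × p

Given n = 22 and E[X] = 18.26:
18.26 = 22 × p
p = 18.26 / 22 = 0.83

Verification: Binomial(22, 0.83) has E[X] = 18.26 ✓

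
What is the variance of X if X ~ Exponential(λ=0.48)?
4.3403

We have X ~ Exponential(λ=0.48).

For an Exponential distribution with λ=0.48:
Var(X) = 4.3403

The variance measures the spread of the distribution around the mean.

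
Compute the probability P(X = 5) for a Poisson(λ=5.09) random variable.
0.175327

We have X ~ Poisson(λ=5.09).

For a Poisson distribution, the PMF gives us the probability of each outcome.

Using the PMF formula:
P(X = 5) = 0.175327

Rounded to 4 decimal places: 0.1753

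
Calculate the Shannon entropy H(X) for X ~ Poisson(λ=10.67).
2.5944 nats

We have X ~ Poisson(λ=10.67).

The Shannon entropy measures the uncertainty or information content of the distribution.

For a Poisson distribution with λ=10.67:
H(X) = 2.5944 nats

(In bits, this would be 3.7430 bits.)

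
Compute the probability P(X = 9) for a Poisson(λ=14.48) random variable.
0.039680

We have X ~ Poisson(λ=14.48).

For a Poisson distribution, the PMF gives us the probability of each outcome.

Using the PMF formula:
P(X = 9) = 0.039680

Rounded to 4 decimal places: 0.0397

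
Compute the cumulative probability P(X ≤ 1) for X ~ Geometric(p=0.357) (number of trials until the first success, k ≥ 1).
0.357000

We have X ~ Geometric(p=0.357) (number of trials until the first success, k ≥ 1).

The CDF gives us P(X ≤ k).

Using the CDF:
P(X ≤ 1) = 0.357000

This means there's approximately a 35.7% chance that X is at most 1.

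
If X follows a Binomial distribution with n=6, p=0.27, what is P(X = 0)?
0.151334

We have X ~ Binomial(n=6, p=0.27).

For a Binomial distribution, the PMF gives us the probability of each outcome.

Using the PMF formula:
P(X = 0) = 0.151334

Rounded to 4 decimal places: 0.1513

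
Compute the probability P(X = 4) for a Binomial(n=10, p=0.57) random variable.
0.140129

We have X ~ Binomial(n=10, p=0.57).

For a Binomial distribution, the PMF gives us the probability of each outcome.

Using the PMF formula:
P(X = 4) = 0.140129

Rounded to 4 decimal places: 0.1401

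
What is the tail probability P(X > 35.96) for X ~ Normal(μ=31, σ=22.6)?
0.413142

We have X ~ Normal(μ=31, σ=22.6).

P(X > 35.96) = 1 - P(X ≤ 35.96)
                = 1 - F(35.96)
                = 1 - 0.586858
                = 0.413142

So there's approximately a 41.3% chance that X exceeds 35.96.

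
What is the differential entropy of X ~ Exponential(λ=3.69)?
-0.3056 nats

We have X ~ Exponential(λ=3.69).

The differential entropy measures the uncertainty or information content of the distribution.

For an Exponential distribution with λ=3.69:
h(X) = -0.3056 nats

(In bits, this would be -0.4409 bits.)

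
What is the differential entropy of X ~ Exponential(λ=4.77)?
-0.5623 nats

We have X ~ Exponential(λ=4.77).

The differential entropy measures the uncertainty or information content of the distribution.

For an Exponential distribution with λ=4.77:
h(X) = -0.5623 nats

(In bits, this would be -0.8113 bits.)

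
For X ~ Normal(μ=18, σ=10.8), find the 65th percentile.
22.1615

We have X ~ Normal(μ=18, σ=10.8).

We want to find x such that P(X ≤ x) = 0.65.

This is the 65th percentile, which means 65% of values fall below this point.

Using the inverse CDF (quantile function):
x = F⁻¹(0.65) = 22.1615

Verification: P(X ≤ 22.1615) = 0.65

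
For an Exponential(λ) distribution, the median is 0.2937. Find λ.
λ = 2.3601

For X ~ Exponential(λ), the CDF is F(x) = 1 - e^(-λx).
The median m satisfies F(m) = 0.5:
1 - e^(-λm) = 0.5
e^(-λm) = 0.5
λm = ln(2)
m = ln(2) / λ

Given m = 0.2937:
λ = ln(2) / 0.2937 = 0.693147 / 0.2937 = 2.3601

Verification: ln(2) / 2.3601 = 0.2937 ✓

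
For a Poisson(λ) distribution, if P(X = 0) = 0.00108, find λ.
λ = 6.8308

For a Poisson(λ) distribution, the PMF at 0 is:
P(X = 0) = λ^0 e^(-λ) / 0! = e^(-λ)

Given P(X = 0) = 0.00108:
e^(-λ) = 0.00108
-λ = ln(0.00108)
λ = -ln(0.00108) = 6.8308

Verification: e^(-6.8308) = 0.00108 ✓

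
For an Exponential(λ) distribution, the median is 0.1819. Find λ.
λ = 3.8106

For X ~ Exponential(λ), the CDF is F(x) = 1 - e^(-λx).
The median m satisfies F(m) = 0.5:
1 - e^(-λm) = 0.5
e^(-λm) = 0.5
λm = ln(2)
m = ln(2) / λ

Given m = 0.1819:
λ = ln(2) / 0.1819 = 0.693147 / 0.1819 = 3.8106

Verification: ln(2) / 3.8106 = 0.1819 ✓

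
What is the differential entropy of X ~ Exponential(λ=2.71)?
0.0031 nats

We have X ~ Exponential(λ=2.71).

The differential entropy measures the uncertainty or information content of the distribution.

For an Exponential distribution with λ=2.71:
h(X) = 0.0031 nats

(In bits, this would be 0.0044 bits.)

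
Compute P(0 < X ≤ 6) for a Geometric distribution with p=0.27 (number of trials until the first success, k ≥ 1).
0.848666

We have X ~ Geometric(p=0.27) (number of trials until the first success, k ≥ 1).

To find P(0 < X ≤ 6), we use:
P(0 < X ≤ 6) = P(X ≤ 6) - P(X ≤ 0)
                 = F(6) - F(0)
                 = 0.848666 - 0.000000
                 = 0.848666

So there's approximately a 84.9% chance that X falls in this range.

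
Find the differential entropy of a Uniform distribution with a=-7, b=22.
3.3673 nats

We have X ~ Uniform(a=-7, b=22).

The differential entropy measures the uncertainty or information content of the distribution.

For a Uniform distribution with a=-7, b=22:
h(X) = 3.3673 nats

(In bits, this would be 4.8580 bits.)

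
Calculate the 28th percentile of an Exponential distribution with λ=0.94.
0.3495

We have X ~ Exponential(λ=0.94).

We want to find x such that P(X ≤ x) = 0.28.

This is the 28th percentile, which means 28% of values fall below this point.

Using the inverse CDF (quantile function):
x = F⁻¹(0.28) = 0.3495

Verification: P(X ≤ 0.3495) = 0.28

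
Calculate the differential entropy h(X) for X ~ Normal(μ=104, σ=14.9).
4.1203 nats

We have X ~ Normal(μ=104, σ=14.9).

The differential entropy measures the uncertainty or information content of the distribution.

For a Normal distribution with μ=104, σ=14.9:
h(X) = 4.1203 nats

(In bits, this would be 5.9443 bits.)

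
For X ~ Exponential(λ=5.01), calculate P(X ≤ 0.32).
0.798749

We have X ~ Exponential(λ=5.01).

The CDF gives us P(X ≤ k).

Using the CDF:
P(X ≤ 0.32) = 0.798749

This means there's approximately a 79.9% chance that X is at most 0.32.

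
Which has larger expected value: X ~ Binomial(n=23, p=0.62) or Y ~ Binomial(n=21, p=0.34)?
X has larger mean (14.2600 > 7.1400)

Compute the expected value for each distribution:

X ~ Binomial(n=23, p=0.62):
E[X] = 14.2600

Y ~ Binomial(n=21, p=0.34):
E[Y] = 7.1400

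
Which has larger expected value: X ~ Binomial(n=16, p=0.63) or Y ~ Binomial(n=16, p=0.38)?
X has larger mean (10.0800 > 6.0800)

Compute the expected value for each distribution:

X ~ Binomial(n=16, p=0.63):
E[X] = 10.0800

Y ~ Binomial(n=16, p=0.38):
E[Y] = 6.0800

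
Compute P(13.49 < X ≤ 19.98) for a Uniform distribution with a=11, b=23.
0.540833

We have X ~ Uniform(a=11, b=23).

To find P(13.49 < X ≤ 19.98), we use:
P(13.49 < X ≤ 19.98) = P(X ≤ 19.98) - P(X ≤ 13.49)
                 = F(19.98) - F(13.49)
                 = 0.748333 - 0.207500
                 = 0.540833

So there's approximately a 54.1% chance that X falls in this range.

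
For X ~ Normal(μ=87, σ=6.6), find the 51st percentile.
87.1655

We have X ~ Normal(μ=87, σ=6.6).

We want to find x such that P(X ≤ x) = 0.51.

This is the 51st percentile, which means 51% of values fall below this point.

Using the inverse CDF (quantile function):
x = F⁻¹(0.51) = 87.1655

Verification: P(X ≤ 87.1655) = 0.51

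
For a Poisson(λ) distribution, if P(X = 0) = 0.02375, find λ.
λ = 3.7402

For a Poisson(λ) distribution, the PMF at 0 is:
P(X = 0) = λ^0 e^(-λ) / 0! = e^(-λ)

Given P(X = 0) = 0.02375:
e^(-λ) = 0.02375
-λ = ln(0.02375)
λ = -ln(0.02375) = 3.7402

Verification: e^(-3.7402) = 0.02375 ✓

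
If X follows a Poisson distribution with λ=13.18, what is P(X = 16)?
0.074821

We have X ~ Poisson(λ=13.18).

For a Poisson distribution, the PMF gives us the probability of each outcome.

Using the PMF formula:
P(X = 16) = 0.074821

Rounded to 4 decimal places: 0.0748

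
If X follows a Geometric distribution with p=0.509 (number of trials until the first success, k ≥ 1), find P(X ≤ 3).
0.881629

We have X ~ Geometric(p=0.509) (number of trials until the first success, k ≥ 1).

The CDF gives us P(X ≤ k).

Using the CDF:
P(X ≤ 3) = 0.881629

This means there's approximately a 88.2% chance that X is at most 3.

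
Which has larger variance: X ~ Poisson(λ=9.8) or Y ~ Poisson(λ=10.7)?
Y has larger variance (10.7000 > 9.8000)

Compute the variance for each distribution:

X ~ Poisson(λ=9.8):
Var(X) = 9.8000

Y ~ Poisson(λ=10.7):
Var(Y) = 10.7000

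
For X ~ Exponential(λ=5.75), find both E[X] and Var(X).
E[X] = 0.1739, Var(X) = 0.0302

We have X ~ Exponential(λ=5.75).

For an Exponential distribution with λ=5.75:

Expected value:
E[X] = 0.1739

Variance:
Var(X) = 0.0302

Standard deviation:
σ = √Var(X) = 0.1739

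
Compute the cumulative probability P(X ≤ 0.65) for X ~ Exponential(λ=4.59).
0.949385

We have X ~ Exponential(λ=4.59).

The CDF gives us P(X ≤ k).

Using the CDF:
P(X ≤ 0.65) = 0.949385

This means there's approximately a 94.9% chance that X is at most 0.65.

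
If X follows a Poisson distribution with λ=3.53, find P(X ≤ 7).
0.972087

We have X ~ Poisson(λ=3.53).

The CDF gives us P(X ≤ k).

Using the CDF:
P(X ≤ 7) = 0.972087

This means there's approximately a 97.2% chance that X is at most 7.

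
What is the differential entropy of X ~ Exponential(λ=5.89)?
-0.7733 nats

We have X ~ Exponential(λ=5.89).

The differential entropy measures the uncertainty or information content of the distribution.

For an Exponential distribution with λ=5.89:
h(X) = -0.7733 nats

(In bits, this would be -1.1156 bits.)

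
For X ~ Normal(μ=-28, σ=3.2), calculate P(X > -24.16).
0.115070

We have X ~ Normal(μ=-28, σ=3.2).

P(X > -24.16) = 1 - P(X ≤ -24.16)
                = 1 - F(-24.16)
                = 1 - 0.884930
                = 0.115070

So there's approximately a 11.5% chance that X exceeds -24.16.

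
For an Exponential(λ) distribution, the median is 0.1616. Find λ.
λ = 4.2893

For X ~ Exponential(λ), the CDF is F(x) = 1 - e^(-λx).
The median m satisfies F(m) = 0.5:
1 - e^(-λm) = 0.5
e^(-λm) = 0.5
λm = ln(2)
m = ln(2) / λ

Given m = 0.1616:
λ = ln(2) / 0.1616 = 0.693147 / 0.1616 = 4.2893

Verification: ln(2) / 4.2893 = 0.1616 ✓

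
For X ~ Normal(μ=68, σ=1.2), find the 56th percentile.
68.1812

We have X ~ Normal(μ=68, σ=1.2).

We want to find x such that P(X ≤ x) = 0.56.

This is the 56th percentile, which means 56% of values fall below this point.

Using the inverse CDF (quantile function):
x = F⁻¹(0.56) = 68.1812

Verification: P(X ≤ 68.1812) = 0.56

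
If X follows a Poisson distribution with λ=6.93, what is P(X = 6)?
0.150455

We have X ~ Poisson(λ=6.93).

For a Poisson distribution, the PMF gives us the probability of each outcome.

Using the PMF formula:
P(X = 6) = 0.150455

Rounded to 4 decimal places: 0.1505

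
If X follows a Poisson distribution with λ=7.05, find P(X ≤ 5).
0.294368

We have X ~ Poisson(λ=7.05).

The CDF gives us P(X ≤ k).

Using the CDF:
P(X ≤ 5) = 0.294368

This means there's approximately a 29.4% chance that X is at most 5.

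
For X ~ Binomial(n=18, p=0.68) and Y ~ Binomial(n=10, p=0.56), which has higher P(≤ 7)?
Y has higher probability (P(Y ≤ 7) = 0.8889 > P(X ≤ 7) = 0.0104)

Compute P(≤ 7) for each distribution:

X ~ Binomial(n=18, p=0.68):
P(X ≤ 7) = 0.0104

Y ~ Binomial(n=10, p=0.56):
P(Y ≤ 7) = 0.8889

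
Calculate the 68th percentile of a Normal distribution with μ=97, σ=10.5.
101.9108

We have X ~ Normal(μ=97, σ=10.5).

We want to find x such that P(X ≤ x) = 0.68.

This is the 68th percentile, which means 68% of values fall below this point.

Using the inverse CDF (quantile function):
x = F⁻¹(0.68) = 101.9108

Verification: P(X ≤ 101.9108) = 0.68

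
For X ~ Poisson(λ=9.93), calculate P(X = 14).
0.050622

We have X ~ Poisson(λ=9.93).

For a Poisson distribution, the PMF gives us the probability of each outcome.

Using the PMF formula:
P(X = 14) = 0.050622

Rounded to 4 decimal places: 0.0506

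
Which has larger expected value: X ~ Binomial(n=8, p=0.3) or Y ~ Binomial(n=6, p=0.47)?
Y has larger mean (2.8200 > 2.4000)

Compute the expected value for each distribution:

X ~ Binomial(n=8, p=0.3):
E[X] = 2.4000

Y ~ Binomial(n=6, p=0.47):
E[Y] = 2.8200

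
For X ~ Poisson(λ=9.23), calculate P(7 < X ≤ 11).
0.482484

We have X ~ Poisson(λ=9.23).

To find P(7 < X ≤ 11), we use:
P(7 < X ≤ 11) = P(X ≤ 11) - P(X ≤ 7)
                 = F(11) - F(7)
                 = 0.780141 - 0.297657
                 = 0.482484

So there's approximately a 48.2% chance that X falls in this range.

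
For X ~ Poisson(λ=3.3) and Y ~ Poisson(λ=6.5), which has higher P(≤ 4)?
X has higher probability (P(X ≤ 4) = 0.7626 > P(Y ≤ 4) = 0.2237)

Compute P(≤ 4) for each distribution:

X ~ Poisson(λ=3.3):
P(X ≤ 4) = 0.7626

Y ~ Poisson(λ=6.5):
P(Y ≤ 4) = 0.2237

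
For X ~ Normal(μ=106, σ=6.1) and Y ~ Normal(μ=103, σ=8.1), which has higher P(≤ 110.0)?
Y has higher probability (P(Y ≤ 110.0) = 0.8063 > P(X ≤ 110.0) = 0.7440)

Compute P(≤ 110.0) for each distribution:

X ~ Normal(μ=106, σ=6.1):
P(X ≤ 110.0) = 0.7440

Y ~ Normal(μ=103, σ=8.1):
P(Y ≤ 110.0) = 0.8063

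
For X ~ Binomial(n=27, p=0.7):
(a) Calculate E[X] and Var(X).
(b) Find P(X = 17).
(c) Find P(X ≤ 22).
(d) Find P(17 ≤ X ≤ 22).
(a) E[X] = 18.9000, Var(X) = 5.6700
(b) P(X = 17) = 0.115886
(c) P(X ≤ 22) = 0.940901
(d) P(17 ≤ X ≤ 22) = 0.784340

We have X ~ Binomial(n=27, p=0.7).

(a) Moments:
E[X] = 18.9000
Var(X) = 5.6700
σ = √Var(X) = 2.3812

(b) Point probability using PMF:
P(X = 17) = 0.115886

(c) Cumulative probability using CDF:
P(X ≤ 22) = F(22) = 0.940901

(d) Range probability:
P(17 ≤ X ≤ 22) = P(X ≤ 22) - P(X ≤ 16)
                   = F(22) - F(16)
                   = 0.940901 - 0.156562
                   = 0.784340

This means approximately 78.4% of outcomes fall in the interval [17, 22].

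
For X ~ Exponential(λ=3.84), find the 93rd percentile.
0.6925

We have X ~ Exponential(λ=3.84).

We want to find x such that P(X ≤ x) = 0.93.

This is the 93rd percentile, which means 93% of values fall below this point.

Using the inverse CDF (quantile function):
x = F⁻¹(0.93) = 0.6925

Verification: P(X ≤ 0.6925) = 0.93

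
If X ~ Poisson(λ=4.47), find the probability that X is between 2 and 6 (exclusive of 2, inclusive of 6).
0.657894

We have X ~ Poisson(λ=4.47).

To find P(2 < X ≤ 6), we use:
P(2 < X ≤ 6) = P(X ≤ 6) - P(X ≤ 2)
                 = F(6) - F(2)
                 = 0.834875 - 0.176981
                 = 0.657894

So there's approximately a 65.8% chance that X falls in this range.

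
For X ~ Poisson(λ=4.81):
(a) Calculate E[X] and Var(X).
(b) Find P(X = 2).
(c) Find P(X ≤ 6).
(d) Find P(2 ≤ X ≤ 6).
(a) E[X] = 4.8100, Var(X) = 4.8100
(b) P(X = 2) = 0.094255
(c) P(X ≤ 6) = 0.789405
(d) P(2 ≤ X ≤ 6) = 0.742066

We have X ~ Poisson(λ=4.81).

(a) Moments:
E[X] = 4.8100
Var(X) = 4.8100
σ = √Var(X) = 2.1932

(b) Point probability using PMF:
P(X = 2) = 0.094255

(c) Cumulative probability using CDF:
P(X ≤ 6) = F(6) = 0.789405

(d) Range probability:
P(2 ≤ X ≤ 6) = P(X ≤ 6) - P(X ≤ 1)
                   = F(6) - F(1)
                   = 0.789405 - 0.047339
                   = 0.742066

This means approximately 74.2% of outcomes fall in the interval [2, 6].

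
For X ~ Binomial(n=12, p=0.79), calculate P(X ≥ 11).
0.247586

We have X ~ Binomial(n=12, p=0.79).

For discrete distributions, P(X ≥ 11) = 1 - P(X ≤ 10).

P(X ≤ 10) = 0.752414
P(X ≥ 11) = 1 - 0.752414 = 0.247586

So there's approximately a 24.8% chance that X is at least 11.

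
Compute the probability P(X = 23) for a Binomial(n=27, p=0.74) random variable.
0.078795

We have X ~ Binomial(n=27, p=0.74).

For a Binomial distribution, the PMF gives us the probability of each outcome.

Using the PMF formula:
P(X = 23) = 0.078795

Rounded to 4 decimal places: 0.0788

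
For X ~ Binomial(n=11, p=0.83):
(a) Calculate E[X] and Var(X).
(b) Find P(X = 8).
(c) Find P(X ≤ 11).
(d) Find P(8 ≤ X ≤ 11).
(a) E[X] = 9.1300, Var(X) = 1.5521
(b) P(X = 8) = 0.182581
(c) P(X ≤ 11) = 1.000000
(d) P(8 ≤ X ≤ 11) = 0.898656

We have X ~ Binomial(n=11, p=0.83).

(a) Moments:
E[X] = 9.1300
Var(X) = 1.5521
σ = √Var(X) = 1.2458

(b) Point probability using PMF:
P(X = 8) = 0.182581

(c) Cumulative probability using CDF:
P(X ≤ 11) = F(11) = 1.000000

(d) Range probability:
P(8 ≤ X ≤ 11) = P(X ≤ 11) - P(X ≤ 7)
                   = F(11) - F(7)
                   = 1.000000 - 0.101344
                   = 0.898656

This means approximately 89.9% of outcomes fall in the interval [8, 11].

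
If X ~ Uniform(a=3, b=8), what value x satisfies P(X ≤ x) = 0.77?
6.8500

We have X ~ Uniform(a=3, b=8).

We want to find x such that P(X ≤ x) = 0.77.

This is the 77th percentile, which means 77% of values fall below this point.

Using the inverse CDF (quantile function):
x = F⁻¹(0.77) = 6.8500

Verification: P(X ≤ 6.8500) = 0.77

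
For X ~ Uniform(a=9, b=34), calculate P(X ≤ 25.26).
0.650400

We have X ~ Uniform(a=9, b=34).

The CDF gives us P(X ≤ k).

Using the CDF:
P(X ≤ 25.26) = 0.650400

This means there's approximately a 65.0% chance that X is at most 25.26.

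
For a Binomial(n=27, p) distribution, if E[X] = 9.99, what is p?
p = 0.37

For a Binomial(n, p) distribution:
E[X] = n × p

Given n = 27 and E[X] = 9.99:
9.99 = 27 × p
p = 9.99 / 27 = 0.37

Verification: Binomial(27, 0.37) has E[X] = 9.99 ✓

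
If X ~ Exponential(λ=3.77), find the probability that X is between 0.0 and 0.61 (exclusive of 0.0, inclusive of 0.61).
0.899711

We have X ~ Exponential(λ=3.77).

To find P(0.0 < X ≤ 0.61), we use:
P(0.0 < X ≤ 0.61) = P(X ≤ 0.61) - P(X ≤ 0.0)
                 = F(0.61) - F(0.0)
                 = 0.899711 - 0.000000
                 = 0.899711

So there's approximately a 90.0% chance that X falls in this range.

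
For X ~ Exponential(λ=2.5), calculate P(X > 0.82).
0.128735

We have X ~ Exponential(λ=2.5).

P(X > 0.82) = 1 - P(X ≤ 0.82)
                = 1 - F(0.82)
                = 1 - 0.871265
                = 0.128735

So there's approximately a 12.9% chance that X exceeds 0.82.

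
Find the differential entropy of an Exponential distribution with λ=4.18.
-0.4303 nats

We have X ~ Exponential(λ=4.18).

The differential entropy measures the uncertainty or information content of the distribution.

For an Exponential distribution with λ=4.18:
h(X) = -0.4303 nats

(In bits, this would be -0.6208 bits.)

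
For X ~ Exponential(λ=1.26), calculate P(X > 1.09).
0.253244

We have X ~ Exponential(λ=1.26).

P(X > 1.09) = 1 - P(X ≤ 1.09)
                = 1 - F(1.09)
                = 1 - 0.746756
                = 0.253244

So there's approximately a 25.3% chance that X exceeds 1.09.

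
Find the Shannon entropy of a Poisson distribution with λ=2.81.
1.8955 nats

We have X ~ Poisson(λ=2.81).

The Shannon entropy measures the uncertainty or information content of the distribution.

For a Poisson distribution with λ=2.81:
H(X) = 1.8955 nats

(In bits, this would be 2.7347 bits.)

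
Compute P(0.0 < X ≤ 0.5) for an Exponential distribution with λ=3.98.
0.863305

We have X ~ Exponential(λ=3.98).

To find P(0.0 < X ≤ 0.5), we use:
P(0.0 < X ≤ 0.5) = P(X ≤ 0.5) - P(X ≤ 0.0)
                 = F(0.5) - F(0.0)
                 = 0.863305 - 0.000000
                 = 0.863305

So there's approximately a 86.3% chance that X falls in this range.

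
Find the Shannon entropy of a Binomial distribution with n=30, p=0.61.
2.4009 nats

We have X ~ Binomial(n=30, p=0.61).

The Shannon entropy measures the uncertainty or information content of the distribution.

For a Binomial distribution with n=30, p=0.61:
H(X) = 2.4009 nats

(In bits, this would be 3.4637 bits.)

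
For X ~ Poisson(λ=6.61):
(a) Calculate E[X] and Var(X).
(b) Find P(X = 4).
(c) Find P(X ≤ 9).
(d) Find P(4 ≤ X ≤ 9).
(a) E[X] = 6.6100, Var(X) = 6.6100
(b) P(X = 4) = 0.107129
(c) P(X ≤ 9) = 0.867746
(d) P(4 ≤ X ≤ 9) = 0.763246

We have X ~ Poisson(λ=6.61).

(a) Moments:
E[X] = 6.6100
Var(X) = 6.6100
σ = √Var(X) = 2.5710

(b) Point probability using PMF:
P(X = 4) = 0.107129

(c) Cumulative probability using CDF:
P(X ≤ 9) = F(9) = 0.867746

(d) Range probability:
P(4 ≤ X ≤ 9) = P(X ≤ 9) - P(X ≤ 3)
                   = F(9) - F(3)
                   = 0.867746 - 0.104501
                   = 0.763246

This means approximately 76.3% of outcomes fall in the interval [4, 9].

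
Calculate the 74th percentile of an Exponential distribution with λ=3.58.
0.3763

We have X ~ Exponential(λ=3.58).

We want to find x such that P(X ≤ x) = 0.74.

This is the 74th percentile, which means 74% of values fall below this point.

Using the inverse CDF (quantile function):
x = F⁻¹(0.74) = 0.3763

Verification: P(X ≤ 0.3763) = 0.74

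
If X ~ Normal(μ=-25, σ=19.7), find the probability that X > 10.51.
0.035730

We have X ~ Normal(μ=-25, σ=19.7).

P(X > 10.51) = 1 - P(X ≤ 10.51)
                = 1 - F(10.51)
                = 1 - 0.964270
                = 0.035730

So there's approximately a 3.6% chance that X exceeds 10.51.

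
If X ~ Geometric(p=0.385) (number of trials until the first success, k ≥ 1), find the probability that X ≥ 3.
0.378225

We have X ~ Geometric(p=0.385) (number of trials until the first success, k ≥ 1).

For discrete distributions, P(X ≥ 3) = 1 - P(X ≤ 2).

P(X ≤ 2) = 0.621775
P(X ≥ 3) = 1 - 0.621775 = 0.378225

So there's approximately a 37.8% chance that X is at least 3.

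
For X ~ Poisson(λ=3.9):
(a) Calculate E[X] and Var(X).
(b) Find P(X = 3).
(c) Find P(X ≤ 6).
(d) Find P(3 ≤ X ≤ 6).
(a) E[X] = 3.9000, Var(X) = 3.9000
(b) P(X = 3) = 0.200122
(c) P(X ≤ 6) = 0.899483
(d) P(3 ≤ X ≤ 6) = 0.646358

We have X ~ Poisson(λ=3.9).

(a) Moments:
E[X] = 3.9000
Var(X) = 3.9000
σ = √Var(X) = 1.9748

(b) Point probability using PMF:
P(X = 3) = 0.200122

(c) Cumulative probability using CDF:
P(X ≤ 6) = F(6) = 0.899483

(d) Range probability:
P(3 ≤ X ≤ 6) = P(X ≤ 6) - P(X ≤ 2)
                   = F(6) - F(2)
                   = 0.899483 - 0.253125
                   = 0.646358

This means approximately 64.6% of outcomes fall in the interval [3, 6].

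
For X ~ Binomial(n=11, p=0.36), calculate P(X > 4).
0.358101

We have X ~ Binomial(n=11, p=0.36).

P(X > 4) = 1 - P(X ≤ 4)
                = 1 - F(4)
                = 1 - 0.641899
                = 0.358101

So there's approximately a 35.8% chance that X exceeds 4.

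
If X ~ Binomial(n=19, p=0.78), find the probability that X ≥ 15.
0.590044

We have X ~ Binomial(n=19, p=0.78).

For discrete distributions, P(X ≥ 15) = 1 - P(X ≤ 14).

P(X ≤ 14) = 0.409956
P(X ≥ 15) = 1 - 0.409956 = 0.590044

So there's approximately a 59.0% chance that X is at least 15.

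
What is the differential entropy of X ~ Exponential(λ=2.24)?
0.1935 nats

We have X ~ Exponential(λ=2.24).

The differential entropy measures the uncertainty or information content of the distribution.

For an Exponential distribution with λ=2.24:
h(X) = 0.1935 nats

(In bits, this would be 0.2792 bits.)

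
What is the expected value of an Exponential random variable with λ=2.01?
0.4975

We have X ~ Exponential(λ=2.01).

For an Exponential distribution with λ=2.01:
E[X] = 0.4975

This is the expected (average) value of X.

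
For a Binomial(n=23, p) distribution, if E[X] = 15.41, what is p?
p = 0.67

For a Binomial(n, p) distribution:
E[X] = n × p

Given n = 23 and E[X] = 15.41:
15.41 = 23 × p
p = 15.41 / 23 = 0.67

Verification: Binomial(23, 0.67) has E[X] = 15.41 ✓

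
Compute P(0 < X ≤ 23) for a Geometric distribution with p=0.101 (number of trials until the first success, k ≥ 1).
0.913608

We have X ~ Geometric(p=0.101) (number of trials until the first success, k ≥ 1).

To find P(0 < X ≤ 23), we use:
P(0 < X ≤ 23) = P(X ≤ 23) - P(X ≤ 0)
                 = F(23) - F(0)
                 = 0.913608 - 0.000000
                 = 0.913608

So there's approximately a 91.4% chance that X falls in this range.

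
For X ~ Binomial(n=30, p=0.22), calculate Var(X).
5.1480

We have X ~ Binomial(n=30, p=0.22).

For a Binomial distribution with n=30, p=0.22:
Var(X) = 5.1480

The variance measures the spread of the distribution around the mean.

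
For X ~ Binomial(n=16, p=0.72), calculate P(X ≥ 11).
0.723870

We have X ~ Binomial(n=16, p=0.72).

For discrete distributions, P(X ≥ 11) = 1 - P(X ≤ 10).

P(X ≤ 10) = 0.276130
P(X ≥ 11) = 1 - 0.276130 = 0.723870

So there's approximately a 72.4% chance that X is at least 11.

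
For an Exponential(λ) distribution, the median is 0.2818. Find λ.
λ = 2.4597

For X ~ Exponential(λ), the CDF is F(x) = 1 - e^(-λx).
The median m satisfies F(m) = 0.5:
1 - e^(-λm) = 0.5
e^(-λm) = 0.5
λm = ln(2)
m = ln(2) / λ

Given m = 0.2818:
λ = ln(2) / 0.2818 = 0.693147 / 0.2818 = 2.4597

Verification: ln(2) / 2.4597 = 0.2818 ✓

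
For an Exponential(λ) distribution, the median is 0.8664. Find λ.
λ = 0.8000

For X ~ Exponential(λ), the CDF is F(x) = 1 - e^(-λx).
The median m satisfies F(m) = 0.5:
1 - e^(-λm) = 0.5
e^(-λm) = 0.5
λm = ln(2)
m = ln(2) / λ

Given m = 0.8664:
λ = ln(2) / 0.8664 = 0.693147 / 0.8664 = 0.8000

Verification: ln(2) / 0.8000 = 0.8664 ✓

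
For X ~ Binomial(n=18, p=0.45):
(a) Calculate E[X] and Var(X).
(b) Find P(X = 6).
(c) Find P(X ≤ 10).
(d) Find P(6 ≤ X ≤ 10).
(a) E[X] = 8.1000, Var(X) = 4.4550
(b) P(X = 6) = 0.118113
(c) P(X ≤ 10) = 0.872042
(d) P(6 ≤ X ≤ 10) = 0.764346

We have X ~ Binomial(n=18, p=0.45).

(a) Moments:
E[X] = 8.1000
Var(X) = 4.4550
σ = √Var(X) = 2.1107

(b) Point probability using PMF:
P(X = 6) = 0.118113

(c) Cumulative probability using CDF:
P(X ≤ 10) = F(10) = 0.872042

(d) Range probability:
P(6 ≤ X ≤ 10) = P(X ≤ 10) - P(X ≤ 5)
                   = F(10) - F(5)
                   = 0.872042 - 0.107697
                   = 0.764346

This means approximately 76.4% of outcomes fall in the interval [6, 10].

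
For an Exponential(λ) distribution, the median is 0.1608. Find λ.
λ = 4.3106

For X ~ Exponential(λ), the CDF is F(x) = 1 - e^(-λx).
The median m satisfies F(m) = 0.5:
1 - e^(-λm) = 0.5
e^(-λm) = 0.5
λm = ln(2)
m = ln(2) / λ

Given m = 0.1608:
λ = ln(2) / 0.1608 = 0.693147 / 0.1608 = 4.3106

Verification: ln(2) / 4.3106 = 0.1608 ✓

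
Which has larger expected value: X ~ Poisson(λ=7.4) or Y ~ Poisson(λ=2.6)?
X has larger mean (7.4000 > 2.6000)

Compute the expected value for each distribution:

X ~ Poisson(λ=7.4):
E[X] = 7.4000

Y ~ Poisson(λ=2.6):
E[Y] = 2.6000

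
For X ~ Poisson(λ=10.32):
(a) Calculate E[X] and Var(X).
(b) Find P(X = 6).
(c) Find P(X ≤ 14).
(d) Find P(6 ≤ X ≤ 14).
(a) E[X] = 10.3200, Var(X) = 10.3200
(b) P(X = 6) = 0.055313
(c) P(X ≤ 14) = 0.898806
(d) P(6 ≤ X ≤ 14) = 0.842899

We have X ~ Poisson(λ=10.32).

(a) Moments:
E[X] = 10.3200
Var(X) = 10.3200
σ = √Var(X) = 3.2125

(b) Point probability using PMF:
P(X = 6) = 0.055313

(c) Cumulative probability using CDF:
P(X ≤ 14) = F(14) = 0.898806

(d) Range probability:
P(6 ≤ X ≤ 14) = P(X ≤ 14) - P(X ≤ 5)
                   = F(14) - F(5)
                   = 0.898806 - 0.055907
                   = 0.842899

This means approximately 84.3% of outcomes fall in the interval [6, 14].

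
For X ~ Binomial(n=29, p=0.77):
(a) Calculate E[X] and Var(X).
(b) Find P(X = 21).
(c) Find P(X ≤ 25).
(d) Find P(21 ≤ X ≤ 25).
(a) E[X] = 22.3300, Var(X) = 5.1359
(b) P(X = 21) = 0.138932
(c) P(X ≤ 25) = 0.926822
(d) P(21 ≤ X ≤ 25) = 0.721207

We have X ~ Binomial(n=29, p=0.77).

(a) Moments:
E[X] = 22.3300
Var(X) = 5.1359
σ = √Var(X) = 2.2663

(b) Point probability using PMF:
P(X = 21) = 0.138932

(c) Cumulative probability using CDF:
P(X ≤ 25) = F(25) = 0.926822

(d) Range probability:
P(21 ≤ X ≤ 25) = P(X ≤ 25) - P(X ≤ 20)
                   = F(25) - F(20)
                   = 0.926822 - 0.205615
                   = 0.721207

This means approximately 72.1% of outcomes fall in the interval [21, 25].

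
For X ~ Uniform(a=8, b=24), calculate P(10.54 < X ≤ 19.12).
0.536250

We have X ~ Uniform(a=8, b=24).

To find P(10.54 < X ≤ 19.12), we use:
P(10.54 < X ≤ 19.12) = P(X ≤ 19.12) - P(X ≤ 10.54)
                 = F(19.12) - F(10.54)
                 = 0.695000 - 0.158750
                 = 0.536250

So there's approximately a 53.6% chance that X falls in this range.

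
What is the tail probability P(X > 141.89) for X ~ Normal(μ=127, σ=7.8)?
0.028133

We have X ~ Normal(μ=127, σ=7.8).

P(X > 141.89) = 1 - P(X ≤ 141.89)
                = 1 - F(141.89)
                = 1 - 0.971867
                = 0.028133

So there's approximately a 2.8% chance that X exceeds 141.89.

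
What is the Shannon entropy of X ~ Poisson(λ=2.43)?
1.8149 nats

We have X ~ Poisson(λ=2.43).

The Shannon entropy measures the uncertainty or information content of the distribution.

For a Poisson distribution with λ=2.43:
H(X) = 1.8149 nats

(In bits, this would be 2.6183 bits.)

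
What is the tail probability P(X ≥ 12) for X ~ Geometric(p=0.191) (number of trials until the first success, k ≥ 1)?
0.097148

We have X ~ Geometric(p=0.191) (number of trials until the first success, k ≥ 1).

For discrete distributions, P(X ≥ 12) = 1 - P(X ≤ 11).

P(X ≤ 11) = 0.902852
P(X ≥ 12) = 1 - 0.902852 = 0.097148

So there's approximately a 9.7% chance that X is at least 12.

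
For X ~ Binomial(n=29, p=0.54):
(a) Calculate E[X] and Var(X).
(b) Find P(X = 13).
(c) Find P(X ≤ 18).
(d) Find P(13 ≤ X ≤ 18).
(a) E[X] = 15.6600, Var(X) = 7.2036
(b) P(X = 13) = 0.090549
(c) P(X ≤ 18) = 0.855197
(d) P(13 ≤ X ≤ 18) = 0.735534

We have X ~ Binomial(n=29, p=0.54).

(a) Moments:
E[X] = 15.6600
Var(X) = 7.2036
σ = √Var(X) = 2.6840

(b) Point probability using PMF:
P(X = 13) = 0.090549

(c) Cumulative probability using CDF:
P(X ≤ 18) = F(18) = 0.855197

(d) Range probability:
P(13 ≤ X ≤ 18) = P(X ≤ 18) - P(X ≤ 12)
                   = F(18) - F(12)
                   = 0.855197 - 0.119663
                   = 0.735534

This means approximately 73.6% of outcomes fall in the interval [13, 18].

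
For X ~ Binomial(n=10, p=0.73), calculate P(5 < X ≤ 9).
0.853341

We have X ~ Binomial(n=10, p=0.73).

To find P(5 < X ≤ 9), we use:
P(5 < X ≤ 9) = P(X ≤ 9) - P(X ≤ 5)
                 = F(9) - F(5)
                 = 0.957024 - 0.103683
                 = 0.853341

So there's approximately a 85.3% chance that X falls in this range.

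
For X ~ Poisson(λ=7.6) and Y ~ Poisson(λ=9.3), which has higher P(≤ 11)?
X has higher probability (P(X ≤ 11) = 0.9148 > P(Y ≤ 11) = 0.7730)

Compute P(≤ 11) for each distribution:

X ~ Poisson(λ=7.6):
P(X ≤ 11) = 0.9148

Y ~ Poisson(λ=9.3):
P(Y ≤ 11) = 0.7730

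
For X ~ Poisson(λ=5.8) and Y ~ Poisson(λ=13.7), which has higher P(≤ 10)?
X has higher probability (P(X ≤ 10) = 0.9651 > P(Y ≤ 10) = 0.1964)

Compute P(≤ 10) for each distribution:

X ~ Poisson(λ=5.8):
P(X ≤ 10) = 0.9651

Y ~ Poisson(λ=13.7):
P(Y ≤ 10) = 0.1964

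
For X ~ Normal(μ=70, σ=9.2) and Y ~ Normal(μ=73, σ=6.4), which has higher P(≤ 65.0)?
X has higher probability (P(X ≤ 65.0) = 0.2934 > P(Y ≤ 65.0) = 0.1056)

Compute P(≤ 65.0) for each distribution:

X ~ Normal(μ=70, σ=9.2):
P(X ≤ 65.0) = 0.2934

Y ~ Normal(μ=73, σ=6.4):
P(Y ≤ 65.0) = 0.1056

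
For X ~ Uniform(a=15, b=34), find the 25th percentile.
19.7500

We have X ~ Uniform(a=15, b=34).

We want to find x such that P(X ≤ x) = 0.25.

This is the 25th percentile, which means 25% of values fall below this point.

Using the inverse CDF (quantile function):
x = F⁻¹(0.25) = 19.7500

Verification: P(X ≤ 19.7500) = 0.25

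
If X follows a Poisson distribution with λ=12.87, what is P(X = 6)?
0.016247

We have X ~ Poisson(λ=12.87).

For a Poisson distribution, the PMF gives us the probability of each outcome.

Using the PMF formula:
P(X = 6) = 0.016247

Rounded to 4 decimal places: 0.0162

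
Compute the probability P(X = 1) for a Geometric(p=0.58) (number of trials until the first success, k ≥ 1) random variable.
0.580000

We have X ~ Geometric(p=0.58) (number of trials until the first success, k ≥ 1).

For a Geometric distribution, the PMF gives us the probability of each outcome.

Using the PMF formula:
P(X = 1) = 0.580000

Rounded to 4 decimal places: 0.5800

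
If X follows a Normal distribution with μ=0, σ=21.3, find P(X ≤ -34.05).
0.054956

We have X ~ Normal(μ=0, σ=21.3).

The CDF gives us P(X ≤ k).

Using the CDF:
P(X ≤ -34.05) = 0.054956

This means there's approximately a 5.5% chance that X is at most -34.05.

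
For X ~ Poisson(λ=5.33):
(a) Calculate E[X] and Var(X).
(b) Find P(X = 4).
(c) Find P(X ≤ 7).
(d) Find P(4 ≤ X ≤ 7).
(a) E[X] = 5.3300, Var(X) = 5.3300
(b) P(X = 4) = 0.162895
(c) P(X ≤ 7) = 0.829970
(d) P(4 ≤ X ≤ 7) = 0.608252

We have X ~ Poisson(λ=5.33).

(a) Moments:
E[X] = 5.3300
Var(X) = 5.3300
σ = √Var(X) = 2.3087

(b) Point probability using PMF:
P(X = 4) = 0.162895

(c) Cumulative probability using CDF:
P(X ≤ 7) = F(7) = 0.829970

(d) Range probability:
P(4 ≤ X ≤ 7) = P(X ≤ 7) - P(X ≤ 3)
                   = F(7) - F(3)
                   = 0.829970 - 0.221718
                   = 0.608252

This means approximately 60.8% of outcomes fall in the interval [4, 7].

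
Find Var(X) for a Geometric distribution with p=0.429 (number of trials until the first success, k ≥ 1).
3.1026

We have X ~ Geometric(p=0.429) (number of trials until the first success, k ≥ 1).

For a Geometric distribution with p=0.429 (number of trials until the first success, k ≥ 1):
Var(X) = 3.1026

The variance measures the spread of the distribution around the mean.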